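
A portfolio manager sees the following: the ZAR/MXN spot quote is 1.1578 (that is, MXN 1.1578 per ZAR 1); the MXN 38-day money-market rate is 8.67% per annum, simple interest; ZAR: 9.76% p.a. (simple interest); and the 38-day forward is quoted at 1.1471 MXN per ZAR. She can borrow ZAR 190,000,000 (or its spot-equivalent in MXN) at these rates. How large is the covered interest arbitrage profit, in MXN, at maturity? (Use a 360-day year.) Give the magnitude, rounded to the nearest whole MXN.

MXN 1,800,843

T = 38/360 years.
Keep in ZAR, deliver into the forward: 190,000,000·1.01030222222·1.1471 = MXN 220,194,359.03.
Swap to MXN now, deposit: 190,000,000·1.1578·1.00915166667 = MXN 221,995,201.94.
The quoted forward undervalues ZAR, so borrow ZAR, convert to MXN at spot, deposit the MXN at 8.67%, and buy ZAR forward at 1.1471 to cover the loan.
Arbitrage profit = |220,194,359.03 − 221,995,201.94| = MXN 1,800,843.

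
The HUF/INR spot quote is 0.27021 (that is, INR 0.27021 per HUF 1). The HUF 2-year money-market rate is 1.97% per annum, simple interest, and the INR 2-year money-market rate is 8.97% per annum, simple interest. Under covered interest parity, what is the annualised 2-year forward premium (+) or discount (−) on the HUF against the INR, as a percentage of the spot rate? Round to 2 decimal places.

+6.73%

T = 2 years.
No-arbitrage forward: 0.27021 × 1.179400 / 1.039400 = 0.30660542 INR/HUF.
Annualised premium = (F − S)/S × (1/T) = (0.30660542 − 0.27021)/0.27021 ÷ 2 = 6.73%.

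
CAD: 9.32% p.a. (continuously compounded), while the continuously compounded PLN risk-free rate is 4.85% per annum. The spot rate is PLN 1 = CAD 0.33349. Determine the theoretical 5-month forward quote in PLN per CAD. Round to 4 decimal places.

2.9433

T = 5/12 years.
CAD accumulates by e^(0.0932×5/12) = 1.0395972.
Growth of 1 PLN over T: e^(0.0485×5/12) = 1.0204139.
CIP: F = S · (grow CAD)/(grow PLN) = 0.33349 × 1.0395972/1.0204139 = 0.3397595 CAD per PLN.
Quoted the other way: 1/0.3397595 = 2.9433 PLN per CAD.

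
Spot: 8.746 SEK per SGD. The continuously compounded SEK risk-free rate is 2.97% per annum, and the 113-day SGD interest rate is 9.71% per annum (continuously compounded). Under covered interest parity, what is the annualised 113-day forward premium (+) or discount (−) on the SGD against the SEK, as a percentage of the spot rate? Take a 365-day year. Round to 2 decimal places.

T = 113/365 years.
No-arbitrage forward: 8.746 × 1.0092372 / 1.0305175 = 8.565394 SEK/SGD.
(F − S)/S ÷ T = (8.565394 − 8.746)/8.746/(113/365) = -0.066702 → -6.67%.

-6.67%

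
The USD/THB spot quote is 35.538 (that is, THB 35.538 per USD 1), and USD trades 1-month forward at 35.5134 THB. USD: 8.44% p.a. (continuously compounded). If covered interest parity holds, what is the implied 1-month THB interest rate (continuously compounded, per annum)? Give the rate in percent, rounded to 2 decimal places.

7.61%

T = 1/12 years.
By CIP, F/S equals the THB-to-USD growth ratio: 35.5134/35.538 = 0.9993078.
The USD side grows by e^(0.0844×1/12) = 1.0070581.
That pins the THB growth at 1.006361.
Take logs: ln 1.006361 / (1/12) = 0.076090, so 7.61%.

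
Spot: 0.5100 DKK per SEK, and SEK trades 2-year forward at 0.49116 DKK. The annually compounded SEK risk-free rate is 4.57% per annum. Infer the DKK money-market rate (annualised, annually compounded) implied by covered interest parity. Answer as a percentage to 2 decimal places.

T = 2 years.
CIP gives F = S · g_DKK/g_SEK, so g_DKK/g_SEK = 0.49116/0.51 = 0.9630588.
The SEK side grows by (1 + 0.0457)^2 = 1.0934885.
So the DKK growth factor = 1.0530937.
Annualise: 1.0530937^(1/2) − 1 = 0.026204 = 2.62%.

2.62%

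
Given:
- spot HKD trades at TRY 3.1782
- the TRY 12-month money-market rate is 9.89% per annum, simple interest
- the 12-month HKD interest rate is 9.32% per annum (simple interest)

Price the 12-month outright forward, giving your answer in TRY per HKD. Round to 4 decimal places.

3.1948

T = 1 year.
TRY accumulates by 1 + 0.0989×1 = 1.098900.
HKD growth factor: 1 + 0.0932×1 = 1.093200.
So F = 3.1782 × 1.098900 / 1.093200 = 3.194771 (TRY/HKD).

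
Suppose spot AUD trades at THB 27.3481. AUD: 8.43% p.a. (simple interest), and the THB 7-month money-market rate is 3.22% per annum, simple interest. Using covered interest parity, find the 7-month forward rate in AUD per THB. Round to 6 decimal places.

0.037656

T = 7/12 years.
THB growth factor: 1 + 0.0322×7/12 = 1.0187833.
Growth of 1 AUD over T: 1 + 0.0843×7/12 = 1.049175.
CIP: F = S · (grow THB)/(grow AUD) = 27.3481 × 1.0187833/1.049175 = 26.55590 THB per AUD.
Invert for AUD per THB: 1 / 26.55590 = 0.037656.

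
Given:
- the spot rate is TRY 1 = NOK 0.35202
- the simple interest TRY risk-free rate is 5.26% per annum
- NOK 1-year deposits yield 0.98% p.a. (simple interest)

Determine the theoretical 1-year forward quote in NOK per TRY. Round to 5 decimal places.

0.33771

T = 1 year.
NOK growth factor: 1 + 0.0098×1 = 1.009800.
Growth of 1 TRY over T: 1 + 0.0526×1 = 1.052600.
So F = 0.35202 × 1.009800 / 1.052600 = 0.3377064 (NOK/TRY).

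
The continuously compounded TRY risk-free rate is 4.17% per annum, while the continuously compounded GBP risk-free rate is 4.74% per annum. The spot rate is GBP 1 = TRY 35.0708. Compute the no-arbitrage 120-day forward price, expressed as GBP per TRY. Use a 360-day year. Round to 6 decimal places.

T = 120/360 years.
TRY growth factor: e^(0.0417×120/360) = 1.0139971.
GBP growth factor: e^(0.0474×120/360) = 1.0159255.
CIP: F = S · (grow TRY)/(grow GBP) = 35.0708 × 1.0139971/1.0159255 = 35.00423 TRY per GBP.
Invert for GBP per TRY: 1 / 35.00423 = 0.028568.

0.028568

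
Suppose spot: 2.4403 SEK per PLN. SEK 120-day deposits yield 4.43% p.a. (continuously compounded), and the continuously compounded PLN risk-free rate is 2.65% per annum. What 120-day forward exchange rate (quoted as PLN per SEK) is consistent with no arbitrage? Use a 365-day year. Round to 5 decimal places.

T = 120/365 years.
SEK growth factor: e^(0.0443×120/365) = 1.014671.
PLN growth factor: e^(0.0265×120/365) = 1.0087504.
So F = 2.4403 × 1.014671 / 1.0087504 = 2.454623 (SEK/PLN).
Quoted the other way: 1/2.454623 = 0.40739 PLN per SEK.

0.40739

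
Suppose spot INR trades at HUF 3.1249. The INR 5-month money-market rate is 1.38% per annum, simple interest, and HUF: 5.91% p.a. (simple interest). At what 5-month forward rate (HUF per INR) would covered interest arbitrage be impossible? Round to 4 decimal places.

3.1835

T = 5/12 years.
Growth of 1 HUF over T: 1 + 0.0591×5/12 = 1.024625.
INR accumulates by 1 + 0.0138×5/12 = 1.005750.
CIP: F = S · (grow HUF)/(grow INR) = 3.1249 × 1.024625/1.005750 = 3.183545 HUF per INR.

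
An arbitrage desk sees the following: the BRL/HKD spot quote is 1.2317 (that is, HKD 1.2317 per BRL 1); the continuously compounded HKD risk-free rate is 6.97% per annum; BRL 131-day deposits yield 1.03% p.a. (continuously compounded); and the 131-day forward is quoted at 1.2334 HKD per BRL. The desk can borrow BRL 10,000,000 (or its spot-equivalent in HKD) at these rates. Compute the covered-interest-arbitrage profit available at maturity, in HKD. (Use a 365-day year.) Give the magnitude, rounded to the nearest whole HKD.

T = 131/365 years.
Keep in BRL, deliver into the forward: 10,000,000·1.0037035536·1.2334 = HKD 12,379,679.63.
Swap to HKD now, deposit: 10,000,000·1.2317·1.0253311324 = HKD 12,629,003.56.
The quoted forward undervalues BRL, so borrow BRL, convert to HKD at spot, deposit the HKD at 6.97%, and buy BRL forward at 1.2334 to cover the loan.
Arbitrage profit = |12,379,679.63 − 12,629,003.56| = HKD 249,324.

HKD 249,324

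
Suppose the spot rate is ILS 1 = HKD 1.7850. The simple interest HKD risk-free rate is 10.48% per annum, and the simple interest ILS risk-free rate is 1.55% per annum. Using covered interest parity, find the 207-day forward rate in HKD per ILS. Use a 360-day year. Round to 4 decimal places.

1.8758

T = 207/360 years.
HKD growth factor: 1 + 0.1048×207/360 = 1.060260.
ILS accumulates by 1 + 0.0155×207/360 = 1.0089125.
So F = 1.785 × 1.060260 / 1.0089125 = 1.875846 (HKD/ILS).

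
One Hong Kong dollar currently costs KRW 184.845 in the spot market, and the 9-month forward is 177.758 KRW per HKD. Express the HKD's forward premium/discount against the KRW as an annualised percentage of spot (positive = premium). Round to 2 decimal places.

T = 9/12 years.
(F − S)/S = (177.758 − 184.845)/184.845 = -0.0383402.
×(1/T) gives -5.11% p.a.

-5.11%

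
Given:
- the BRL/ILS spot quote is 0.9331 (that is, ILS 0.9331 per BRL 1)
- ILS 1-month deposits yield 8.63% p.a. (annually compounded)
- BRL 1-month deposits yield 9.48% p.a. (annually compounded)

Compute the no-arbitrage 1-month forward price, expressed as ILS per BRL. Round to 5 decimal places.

T = 1/12 years.
Growth of 1 ILS over T: (1 + 0.0863)^(1/12) = 1.006922.
BRL accumulates by (1 + 0.0948)^(1/12) = 1.0075762.
Forward (ILS per BRL) = 0.9331 × 1.006922 / 1.0075762 = 0.9324942.

0.93249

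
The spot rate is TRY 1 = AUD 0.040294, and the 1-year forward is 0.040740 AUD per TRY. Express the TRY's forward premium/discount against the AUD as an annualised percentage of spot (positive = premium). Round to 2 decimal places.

T = 1 year.
TRY trades forward at +1.10686% vs spot over the period.
Annualise by dividing by T: 0.0110686 / 1 = 0.011069 → 1.11%.

+1.11%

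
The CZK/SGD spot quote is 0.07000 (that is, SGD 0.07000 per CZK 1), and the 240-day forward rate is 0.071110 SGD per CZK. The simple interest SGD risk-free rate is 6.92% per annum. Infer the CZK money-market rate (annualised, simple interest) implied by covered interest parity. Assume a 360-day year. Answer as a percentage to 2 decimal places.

T = 240/360 years.
CIP gives F = S · g_SGD/g_CZK, so g_SGD/g_CZK = 0.07111/0.07 = 1.0158571.
The SGD side grows by 1 + 0.0692×240/360 = 1.0461333.
That pins the CZK growth at 1.0298036.
r = (1.0298036 − 1)/(240/360) = 0.044705 → 4.47%.

4.47%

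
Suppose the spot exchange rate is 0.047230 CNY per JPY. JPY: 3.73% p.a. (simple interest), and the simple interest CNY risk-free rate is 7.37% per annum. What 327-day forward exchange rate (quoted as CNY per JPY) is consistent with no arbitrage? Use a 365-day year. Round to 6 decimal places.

0.048720

T = 327/365 years.
CNY growth factor: 1 + 0.0737×327/365 = 1.0660271.
JPY growth factor: 1 + 0.0373×327/365 = 1.0334167.
So F = 0.04723 × 1.0660271 / 1.0334167 = 0.04872039 (CNY/JPY).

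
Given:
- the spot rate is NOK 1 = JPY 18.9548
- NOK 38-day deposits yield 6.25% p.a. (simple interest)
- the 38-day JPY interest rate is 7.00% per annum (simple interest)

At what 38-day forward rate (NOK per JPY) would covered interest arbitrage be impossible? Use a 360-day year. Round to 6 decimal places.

T = 38/360 years.
Growth of 1 JPY over T: 1 + 0.0700×38/360 = 1.0073889.
NOK growth factor: 1 + 0.0625×38/360 = 1.0065972.
CIP: F = S · (grow JPY)/(grow NOK) = 18.9548 × 1.0073889/1.0065972 = 18.96971 JPY per NOK.
Invert for NOK per JPY: 1 / 18.96971 = 0.052716.

0.052716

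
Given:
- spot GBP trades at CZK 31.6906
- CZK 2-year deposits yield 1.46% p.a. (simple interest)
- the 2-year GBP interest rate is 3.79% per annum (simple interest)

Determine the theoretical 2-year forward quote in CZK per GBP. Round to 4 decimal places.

30.3179

T = 2 years.
CZK growth factor: 1 + 0.0146×2 = 1.029200.
Growth of 1 GBP over T: 1 + 0.0379×2 = 1.075800.
So F = 31.6906 × 1.029200 / 1.075800 = 30.317871 (CZK/GBP).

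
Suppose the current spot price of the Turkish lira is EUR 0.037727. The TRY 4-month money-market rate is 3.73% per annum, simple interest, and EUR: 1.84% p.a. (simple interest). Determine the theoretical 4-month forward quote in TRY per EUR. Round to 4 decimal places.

26.6722

T = 4/12 years.
EUR accumulates by 1 + 0.0184×4/12 = 1.00613333.
Growth of 1 TRY over T: 1 + 0.0373×4/12 = 1.01243333.
Forward (EUR per TRY) = 0.037727 × 1.00613333 / 1.01243333 = 0.037492239.
Quoted the other way: 1/0.037492239 = 26.6722 TRY per EUR.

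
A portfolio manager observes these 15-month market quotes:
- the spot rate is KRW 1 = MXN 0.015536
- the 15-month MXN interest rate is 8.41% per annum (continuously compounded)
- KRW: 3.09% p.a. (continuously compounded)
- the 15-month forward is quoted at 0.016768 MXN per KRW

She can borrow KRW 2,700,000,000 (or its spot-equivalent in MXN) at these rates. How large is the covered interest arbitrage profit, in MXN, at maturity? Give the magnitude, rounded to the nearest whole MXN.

T = 15/12 years.
Invest the KRW and cover forward: 2,700,000,000 × 1.0393806428 × 0.016768 = MXN 47,056,503.47.
Convert at spot and invest in MXN: 2,700,000,000 × 0.015536 × 1.1108494579 = MXN 46,597,024.38.
The quoted forward overvalues KRW, so borrow MXN, buy KRW at spot, deposit the KRW at 3.09%, and sell the proceeds forward at 0.016768.
Arbitrage profit = |47,056,503.47 − 46,597,024.38| = MXN 459,479.

MXN 459,479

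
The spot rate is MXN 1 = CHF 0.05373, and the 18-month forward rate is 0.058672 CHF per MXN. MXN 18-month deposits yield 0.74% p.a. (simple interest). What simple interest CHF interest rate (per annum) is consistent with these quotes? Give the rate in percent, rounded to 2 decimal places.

T = 18/12 years.
F/S = 0.058672/0.05373 = 1.0919784 = (growth of CHF) / (growth of MXN).
MXN growth factor: 1 + 0.0074×18/12 = 1.011100.
That pins the CHF growth at 1.1040994.
r = (1.1040994 − 1)/(18/12) = 0.069400 → 6.94%.

6.94%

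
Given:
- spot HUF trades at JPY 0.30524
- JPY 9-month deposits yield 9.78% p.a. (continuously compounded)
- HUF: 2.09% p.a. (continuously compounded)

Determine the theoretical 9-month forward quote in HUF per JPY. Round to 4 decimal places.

3.0925

T = 9/12 years.
JPY growth factor: e^(0.0978×9/12) = 1.0761071.
Growth of 1 HUF over T: e^(0.0209×9/12) = 1.0157985.
CIP: F = S · (grow JPY)/(grow HUF) = 0.30524 × 1.0761071/1.0157985 = 0.3233623 JPY per HUF.
Invert for HUF per JPY: 1 / 0.3233623 = 3.0925.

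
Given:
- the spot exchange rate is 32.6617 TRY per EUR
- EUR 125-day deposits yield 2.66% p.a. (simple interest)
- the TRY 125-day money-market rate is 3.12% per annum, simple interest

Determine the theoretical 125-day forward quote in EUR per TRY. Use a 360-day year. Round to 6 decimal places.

T = 125/360 years.
TRY accumulates by 1 + 0.0312×125/360 = 1.0108333.
EUR growth factor: 1 + 0.0266×125/360 = 1.0092361.
CIP: F = S · (grow TRY)/(grow EUR) = 32.6617 × 1.0108333/1.0092361 = 32.71339 TRY per EUR.
Quoted the other way: 1/32.71339 = 0.030569 EUR per TRY.

0.030569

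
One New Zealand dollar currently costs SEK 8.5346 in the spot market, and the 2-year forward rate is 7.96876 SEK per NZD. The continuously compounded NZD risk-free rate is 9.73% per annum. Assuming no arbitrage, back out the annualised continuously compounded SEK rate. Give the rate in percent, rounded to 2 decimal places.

T = 2 years.
CIP gives F = S · g_SEK/g_NZD, so g_SEK/g_NZD = 7.96876/8.5346 = 0.9337005.
NZD growth factor: e^(0.0973×2) = 1.214825.
Hence g_SEK = 1.1342827.
r = ln(1.1342827)/2 = 0.063000 → 6.30%.

6.30%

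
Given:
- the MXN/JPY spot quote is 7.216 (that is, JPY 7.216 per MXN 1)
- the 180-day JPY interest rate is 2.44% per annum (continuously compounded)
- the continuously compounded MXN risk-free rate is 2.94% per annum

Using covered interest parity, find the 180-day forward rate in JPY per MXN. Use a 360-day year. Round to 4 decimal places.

7.1980

T = 180/360 years.
Growth of 1 JPY over T: e^(0.0244×180/360) = 1.0122747.
MXN growth factor: e^(0.0294×180/360) = 1.0148086.
Forward (JPY per MXN) = 7.216 × 1.0122747 / 1.0148086 = 7.197982.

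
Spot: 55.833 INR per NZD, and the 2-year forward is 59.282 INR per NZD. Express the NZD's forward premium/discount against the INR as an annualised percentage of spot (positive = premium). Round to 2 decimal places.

T = 2 years.
(F − S)/S = (59.282 − 55.833)/55.833 = 0.0617735.
Annualise by dividing by T: 0.0617735 / 2 = 0.030887 → 3.09%.

+3.09%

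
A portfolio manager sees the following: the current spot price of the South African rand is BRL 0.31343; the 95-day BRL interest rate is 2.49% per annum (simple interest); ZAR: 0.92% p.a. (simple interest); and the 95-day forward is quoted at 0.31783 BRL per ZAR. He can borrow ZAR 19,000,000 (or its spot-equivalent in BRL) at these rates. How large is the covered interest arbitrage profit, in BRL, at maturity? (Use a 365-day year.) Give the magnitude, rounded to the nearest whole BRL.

BRL 59,466

T = 95/365 years.
Keep in ZAR, deliver into the forward: 19,000,000·1.002394521·0.31783 = BRL 6,053,229.96.
Swap to BRL now, deposit: 19,000,000·0.31343·1.006480822 = BRL 5,993,764.40.
The quoted forward overvalues ZAR, so borrow BRL, buy ZAR at spot, deposit the ZAR at 0.92%, and sell the proceeds forward at 0.31783.
The gap between the two covered legs is BRL 59,466.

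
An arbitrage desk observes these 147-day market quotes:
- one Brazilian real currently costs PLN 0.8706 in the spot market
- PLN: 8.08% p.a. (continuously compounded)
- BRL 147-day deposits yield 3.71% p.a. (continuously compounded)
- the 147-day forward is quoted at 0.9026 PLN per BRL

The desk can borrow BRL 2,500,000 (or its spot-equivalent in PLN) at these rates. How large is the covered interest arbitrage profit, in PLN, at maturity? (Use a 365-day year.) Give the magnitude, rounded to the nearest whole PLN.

T = 147/365 years.
Keep in BRL, deliver into the forward: 2,500,000·1.015053828·0.9026 = PLN 2,290,468.96.
Swap to PLN now, deposit: 2,500,000·0.8706·1.03307663 = PLN 2,248,491.29.
The quoted forward overvalues BRL, so borrow PLN, buy BRL at spot, deposit the BRL at 3.71%, and sell the proceeds forward at 0.9026.
Arbitrage profit = |2,290,468.96 − 2,248,491.29| = PLN 41,978.

PLN 41,978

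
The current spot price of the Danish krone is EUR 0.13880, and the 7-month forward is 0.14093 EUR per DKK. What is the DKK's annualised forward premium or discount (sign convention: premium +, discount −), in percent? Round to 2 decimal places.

T = 7/12 years.
Period premium: (0.14093 − 0.1388)/0.1388 = 0.0153458.
Annualise by dividing by T: 0.0153458 / (7/12) = 0.026307 → 2.63%.

+2.63%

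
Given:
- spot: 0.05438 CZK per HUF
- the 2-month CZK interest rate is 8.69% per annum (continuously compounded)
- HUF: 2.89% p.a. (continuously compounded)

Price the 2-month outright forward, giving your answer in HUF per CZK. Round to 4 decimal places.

18.2122

T = 2/12 years.
CZK growth factor: e^(0.0869×2/12) = 1.01458872.
Growth of 1 HUF over T: e^(0.0289×2/12) = 1.00482829.
CIP: F = S · (grow CZK)/(grow HUF) = 0.05438 × 1.01458872/1.00482829 = 0.054908222 CZK per HUF.
Invert for HUF per CZK: 1 / 0.054908222 = 18.2122.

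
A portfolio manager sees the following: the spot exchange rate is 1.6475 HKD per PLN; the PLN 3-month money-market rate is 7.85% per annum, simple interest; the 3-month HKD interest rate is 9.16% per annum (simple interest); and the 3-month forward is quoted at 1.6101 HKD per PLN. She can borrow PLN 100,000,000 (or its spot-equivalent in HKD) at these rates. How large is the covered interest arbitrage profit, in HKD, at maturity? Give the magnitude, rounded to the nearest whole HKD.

T = 3/12 years.
Invest the PLN and cover forward: 100,000,000 × 1.019625 × 1.6101 = HKD 164,169,821.25.
Convert at spot and invest in HKD: 100,000,000 × 1.6475 × 1.022900 = HKD 168,522,775.00.
The quoted forward undervalues PLN, so borrow PLN, convert to HKD at spot, deposit the HKD at 9.16%, and buy PLN forward at 1.6101 to cover the loan.
Profit = 168,522,775.00 − 164,169,821.25 = HKD 4,352,954.

HKD 4,352,954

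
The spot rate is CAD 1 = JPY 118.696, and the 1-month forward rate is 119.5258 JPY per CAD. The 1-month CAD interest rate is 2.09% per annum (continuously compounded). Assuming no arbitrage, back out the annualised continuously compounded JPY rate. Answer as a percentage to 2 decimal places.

10.45%

T = 1/12 years.
CIP gives F = S · g_JPY/g_CAD, so g_JPY/g_CAD = 119.5258/118.696 = 1.0069910.
CAD growth factor: e^(0.0209×1/12) = 1.0017432.
So the JPY growth factor = 1.0087464.
Take logs: ln 1.0087464 / (1/12) = 0.104500, so 10.45%.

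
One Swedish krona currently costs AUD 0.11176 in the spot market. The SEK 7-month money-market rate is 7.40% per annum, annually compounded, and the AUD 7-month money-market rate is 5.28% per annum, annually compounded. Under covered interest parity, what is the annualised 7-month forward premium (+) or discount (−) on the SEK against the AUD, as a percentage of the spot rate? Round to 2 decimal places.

-1.98%

T = 7/12 years.
F = S · g_AUD/g_SEK = 0.11176 × 1.0304694/1.0425234 = 0.11046779.
(F − S)/S ÷ T = (0.11046779 − 0.11176)/0.11176/(7/12) = -0.019821 → -1.98%.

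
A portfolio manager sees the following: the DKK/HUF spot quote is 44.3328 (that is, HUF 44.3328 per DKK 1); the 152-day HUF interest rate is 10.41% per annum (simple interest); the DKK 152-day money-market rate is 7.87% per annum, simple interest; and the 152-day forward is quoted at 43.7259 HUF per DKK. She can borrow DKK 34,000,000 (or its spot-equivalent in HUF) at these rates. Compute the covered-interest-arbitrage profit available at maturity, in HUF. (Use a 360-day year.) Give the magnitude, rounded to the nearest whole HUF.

HUF 37,485,383

T = 152/360 years.
Invest the DKK and cover forward: 34,000,000 × 1.033228888889 × 43.7259 = HUF 1,536,081,344.47.
Convert at spot and invest in HUF: 34,000,000 × 44.3328 × 1.043953333333 = HUF 1,573,566,727.42.
The quoted forward undervalues DKK, so borrow DKK, convert to HUF at spot, deposit the HUF at 10.41%, and buy DKK forward at 43.7259 to cover the loan.
Arbitrage profit = |1,536,081,344.47 − 1,573,566,727.42| = HUF 37,485,383.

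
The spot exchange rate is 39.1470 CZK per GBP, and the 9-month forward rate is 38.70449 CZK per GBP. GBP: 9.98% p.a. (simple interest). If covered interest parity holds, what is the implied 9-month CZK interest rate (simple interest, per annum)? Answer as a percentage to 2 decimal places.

8.36%

T = 9/12 years.
CIP gives F = S · g_CZK/g_GBP, so g_CZK/g_GBP = 38.70449/39.147 = 0.9886962.
GBP growth factor: 1 + 0.0998×9/12 = 1.074850.
Hence g_CZK = 1.0627001.
r = (1.0627001 − 1)/(9/12) = 0.083600 → 8.36%.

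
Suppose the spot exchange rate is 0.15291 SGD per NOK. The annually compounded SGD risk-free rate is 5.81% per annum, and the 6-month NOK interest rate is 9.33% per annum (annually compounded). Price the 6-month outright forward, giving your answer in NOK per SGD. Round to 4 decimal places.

T = 6/12 years.
SGD growth factor: (1 + 0.0581)^(6/12) = 1.0286399.
Growth of 1 NOK over T: (1 + 0.0933)^(6/12) = 1.0456099.
So F = 0.15291 × 1.0286399 / 1.0456099 = 0.1504283 (SGD/NOK).
Quoted the other way: 1/0.1504283 = 6.6477 NOK per SGD.

6.6477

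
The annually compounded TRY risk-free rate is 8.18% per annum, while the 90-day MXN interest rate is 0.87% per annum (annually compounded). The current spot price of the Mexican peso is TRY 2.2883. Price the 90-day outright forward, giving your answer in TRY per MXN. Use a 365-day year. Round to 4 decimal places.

2.3281

T = 90/365 years.
TRY growth factor: (1 + 0.0818)^(90/365) = 1.0195765.
MXN growth factor: (1 + 0.0087)^(90/365) = 1.0021382.
So F = 2.2883 × 1.0195765 / 1.0021382 = 2.328119 (TRY/MXN).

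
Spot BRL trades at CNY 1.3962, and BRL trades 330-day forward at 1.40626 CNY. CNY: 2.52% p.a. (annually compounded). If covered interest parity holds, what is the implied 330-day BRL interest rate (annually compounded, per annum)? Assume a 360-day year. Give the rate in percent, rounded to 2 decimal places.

T = 330/360 years.
By CIP, F/S equals the CNY-to-BRL growth ratio: 1.40626/1.3962 = 1.0072053.
The CNY side grows by (1 + 0.0252)^(330/360) = 1.023076.
So the BRL growth factor = 1.0157572.
r = 1.0157572^(360/330) − 1 = 0.017202 → 1.72%.

1.72%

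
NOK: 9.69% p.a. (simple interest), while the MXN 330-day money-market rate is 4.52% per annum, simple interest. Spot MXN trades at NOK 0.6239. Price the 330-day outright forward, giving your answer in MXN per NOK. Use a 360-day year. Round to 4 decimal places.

T = 330/360 years.
NOK growth factor: 1 + 0.0969×330/360 = 1.088825.
Growth of 1 MXN over T: 1 + 0.0452×330/360 = 1.0414333.
Forward (NOK per MXN) = 0.6239 × 1.088825 / 1.0414333 = 0.6522913.
Quoted the other way: 1/0.6522913 = 1.5331 MXN per NOK.

1.5331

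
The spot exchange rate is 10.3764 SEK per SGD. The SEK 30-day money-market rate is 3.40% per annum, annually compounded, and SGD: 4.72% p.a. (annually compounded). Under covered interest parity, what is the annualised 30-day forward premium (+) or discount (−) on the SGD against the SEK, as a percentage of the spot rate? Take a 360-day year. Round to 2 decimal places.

-1.27%

T = 30/360 years.
CIP forward (SEK per SGD) = 10.3764 × 1.0027901/1.0038507 = 10.3654370.
Annualised premium = (F − S)/S × (1/T) = (10.3654370 − 10.3764)/10.3764 ÷ (30/360) = -1.27%.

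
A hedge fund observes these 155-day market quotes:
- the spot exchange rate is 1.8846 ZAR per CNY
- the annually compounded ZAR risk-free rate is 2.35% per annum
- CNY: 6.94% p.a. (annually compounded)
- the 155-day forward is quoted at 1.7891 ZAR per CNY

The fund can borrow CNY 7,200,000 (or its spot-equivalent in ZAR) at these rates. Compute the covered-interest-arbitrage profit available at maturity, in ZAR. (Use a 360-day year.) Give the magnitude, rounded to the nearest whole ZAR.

T = 155/360 years.
Route A — deposit CNY, sell forward: 7,200,000 × 1.0293106499 × 1.7891 = ZAR 13,259,085.72.
Route B — convert at spot, deposit ZAR: 7,200,000 × 1.8846 × 1.0100511759 = ZAR 13,705,505.61.
The quoted forward undervalues CNY, so borrow CNY, convert to ZAR at spot, deposit the ZAR at 2.35%, and buy CNY forward at 1.7891 to cover the loan.
Profit = 13,705,505.61 − 13,259,085.72 = ZAR 446,420.

ZAR 446,420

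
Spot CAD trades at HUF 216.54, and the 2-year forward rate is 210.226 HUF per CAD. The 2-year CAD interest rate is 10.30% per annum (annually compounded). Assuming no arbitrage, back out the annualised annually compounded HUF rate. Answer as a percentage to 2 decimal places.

8.68%

T = 2 years.
F/S = 210.226/216.54 = 0.9708414 = (growth of HUF) / (growth of CAD).
The CAD side grows by (1 + 0.1030)^2 = 1.216609.
That pins the HUF growth at 1.1811344.
Annualise: 1.1811344^(1/2) − 1 = 0.086800 = 8.68%.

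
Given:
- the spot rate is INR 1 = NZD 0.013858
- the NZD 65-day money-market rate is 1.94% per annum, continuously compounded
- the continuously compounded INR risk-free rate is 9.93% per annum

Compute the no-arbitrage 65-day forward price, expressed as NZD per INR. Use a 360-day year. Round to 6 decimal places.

0.013660

T = 65/360 years.
NZD accumulates by e^(0.0194×65/360) = 1.0035089.
INR growth factor: e^(0.0993×65/360) = 1.0180909.
Forward (NZD per INR) = 0.013858 × 1.0035089 / 1.0180909 = 0.01365951.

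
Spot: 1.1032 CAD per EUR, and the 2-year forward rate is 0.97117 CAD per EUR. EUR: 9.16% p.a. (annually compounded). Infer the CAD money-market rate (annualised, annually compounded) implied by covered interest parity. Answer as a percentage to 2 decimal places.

2.42%

T = 2 years.
F/S = 0.97117/1.1032 = 0.8803209 = (growth of CAD) / (growth of EUR).
The EUR side grows by (1 + 0.0916)^2 = 1.1915906.
That pins the CAD growth at 1.0489821.
Annualise: 1.0489821^(1/2) − 1 = 0.024198 = 2.42%.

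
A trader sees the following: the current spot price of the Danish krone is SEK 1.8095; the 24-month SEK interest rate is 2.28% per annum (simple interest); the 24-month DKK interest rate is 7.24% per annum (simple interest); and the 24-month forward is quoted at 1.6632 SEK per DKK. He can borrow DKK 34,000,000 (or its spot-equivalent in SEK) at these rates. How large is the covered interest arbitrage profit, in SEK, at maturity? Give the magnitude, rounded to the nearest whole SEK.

T = 2 years.
Invest the DKK and cover forward: 34,000,000 × 1.144800 × 1.6632 = SEK 64,737,066.24.
Convert at spot and invest in SEK: 34,000,000 × 1.8095 × 1.045600 = SEK 64,328,448.80.
The quoted forward overvalues DKK, so borrow SEK, buy DKK at spot, deposit the DKK at 7.24%, and sell the proceeds forward at 1.6632.
Profit = 64,737,066.24 − 64,328,448.80 = SEK 408,617.

SEK 408,617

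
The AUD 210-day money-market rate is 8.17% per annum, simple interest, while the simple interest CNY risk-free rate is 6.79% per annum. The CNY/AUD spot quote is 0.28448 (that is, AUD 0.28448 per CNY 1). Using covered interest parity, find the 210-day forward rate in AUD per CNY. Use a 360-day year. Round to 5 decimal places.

0.28668

T = 210/360 years.
AUD accumulates by 1 + 0.0817×210/360 = 1.0476583.
CNY accumulates by 1 + 0.0679×210/360 = 1.0396083.
CIP: F = S · (grow AUD)/(grow CNY) = 0.28448 × 1.0476583/1.0396083 = 0.2866828 AUD per CNY.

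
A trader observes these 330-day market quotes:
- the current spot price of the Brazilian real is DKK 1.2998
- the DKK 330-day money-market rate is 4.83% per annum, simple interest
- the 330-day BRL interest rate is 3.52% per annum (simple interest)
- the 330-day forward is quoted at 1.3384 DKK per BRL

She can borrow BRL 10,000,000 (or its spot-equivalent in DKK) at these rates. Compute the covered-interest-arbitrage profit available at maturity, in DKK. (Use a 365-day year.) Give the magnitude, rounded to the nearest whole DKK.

DKK 244,338

T = 330/365 years.
Keep in BRL, deliver into the forward: 10,000,000·1.0318246575·1.3384 = DKK 13,809,941.22.
Swap to DKK now, deposit: 10,000,000·1.2998·1.0436684932 = DKK 13,565,603.07.
The quoted forward overvalues BRL, so borrow DKK, buy BRL at spot, deposit the BRL at 3.52%, and sell the proceeds forward at 1.3384.
The gap between the two covered legs is DKK 244,338.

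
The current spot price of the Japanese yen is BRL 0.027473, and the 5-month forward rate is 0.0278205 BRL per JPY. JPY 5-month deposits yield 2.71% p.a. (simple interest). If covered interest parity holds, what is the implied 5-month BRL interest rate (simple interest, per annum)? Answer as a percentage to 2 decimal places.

T = 5/12 years.
CIP gives F = S · g_BRL/g_JPY, so g_BRL/g_JPY = 0.0278205/0.027473 = 1.0126488.
The JPY side grows by 1 + 0.0271×5/12 = 1.0112917.
Hence g_BRL = 1.0240833.
r = (1.0240833 − 1)/(5/12) = 0.057800 → 5.78%.

5.78%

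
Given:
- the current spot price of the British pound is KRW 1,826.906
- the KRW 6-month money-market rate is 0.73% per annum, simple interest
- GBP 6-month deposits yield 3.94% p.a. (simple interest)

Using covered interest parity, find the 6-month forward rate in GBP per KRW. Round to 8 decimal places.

T = 6/12 years.
KRW growth factor: 1 + 0.0073×6/12 = 1.003650.
GBP growth factor: 1 + 0.0394×6/12 = 1.019700.
Forward (KRW per GBP) = 1826.906 × 1.003650 / 1.019700 = 1798.151.
Quoted the other way: 1/1798.151 = 0.00055613 GBP per KRW.

0.00055613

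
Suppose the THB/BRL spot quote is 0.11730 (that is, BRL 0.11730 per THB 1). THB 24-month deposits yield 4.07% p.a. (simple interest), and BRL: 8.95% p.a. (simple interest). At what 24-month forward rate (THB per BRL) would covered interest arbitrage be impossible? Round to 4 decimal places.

T = 2 years.
BRL accumulates by 1 + 0.0895×2 = 1.179000.
Growth of 1 THB over T: 1 + 0.0407×2 = 1.081400.
So F = 0.1173 × 1.179000 / 1.081400 = 0.1278867 (BRL/THB).
Quoted the other way: 1/0.1278867 = 7.8194 THB per BRL.

7.8194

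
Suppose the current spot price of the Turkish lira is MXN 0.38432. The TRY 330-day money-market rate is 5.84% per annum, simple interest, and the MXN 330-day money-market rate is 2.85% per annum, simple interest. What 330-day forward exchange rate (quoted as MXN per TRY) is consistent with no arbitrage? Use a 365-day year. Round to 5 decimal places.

T = 330/365 years.
MXN growth factor: 1 + 0.0285×330/365 = 1.0257671.
Growth of 1 TRY over T: 1 + 0.0584×330/365 = 1.052800.
Forward (MXN per TRY) = 0.38432 × 1.0257671 / 1.052800 = 0.3744518.

0.37445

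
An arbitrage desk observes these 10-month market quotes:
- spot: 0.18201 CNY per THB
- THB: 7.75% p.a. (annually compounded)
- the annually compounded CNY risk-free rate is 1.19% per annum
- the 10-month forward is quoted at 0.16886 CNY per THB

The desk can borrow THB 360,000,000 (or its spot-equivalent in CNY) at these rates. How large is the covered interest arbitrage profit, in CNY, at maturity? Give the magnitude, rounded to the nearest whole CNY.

T = 10/12 years.
Route A — deposit THB, sell forward: 360,000,000 × 1.0641783005 × 0.16886 = CNY 64,690,973.22.
Route B — convert at spot, deposit CNY: 360,000,000 × 0.18201 × 1.0099068779 = CNY 66,172,734.30.
The quoted forward undervalues THB, so borrow THB, convert to CNY at spot, deposit the CNY at 1.19%, and buy THB forward at 0.16886 to cover the loan.
Profit = 66,172,734.30 − 64,690,973.22 = CNY 1,481,761.

CNY 1,481,761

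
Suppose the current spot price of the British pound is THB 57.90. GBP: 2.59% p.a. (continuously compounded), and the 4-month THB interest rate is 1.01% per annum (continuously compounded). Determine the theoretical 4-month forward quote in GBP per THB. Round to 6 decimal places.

0.017362

T = 4/12 years.
THB growth factor: e^(0.0101×4/12) = 1.0033723.
GBP accumulates by e^(0.0259×4/12) = 1.0086707.
So F = 57.9 × 1.0033723 / 1.0086707 = 57.59586 (THB/GBP).
Quoted the other way: 1/57.59586 = 0.017362 GBP per THB.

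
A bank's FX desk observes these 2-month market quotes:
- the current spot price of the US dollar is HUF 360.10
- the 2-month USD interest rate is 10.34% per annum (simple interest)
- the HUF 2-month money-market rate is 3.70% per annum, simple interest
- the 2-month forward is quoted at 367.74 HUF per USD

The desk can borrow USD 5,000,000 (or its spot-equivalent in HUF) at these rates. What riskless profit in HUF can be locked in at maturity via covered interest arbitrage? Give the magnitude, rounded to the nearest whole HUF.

T = 2/12 years.
Route A — deposit USD, sell forward: 5,000,000 × 1.017233333333 × 367.74 = HUF 1,870,386,930.00.
Route B — convert at spot, deposit HUF: 5,000,000 × 360.10 × 1.006166666667 = HUF 1,811,603,083.33.
The quoted forward overvalues USD, so borrow HUF, buy USD at spot, deposit the USD at 10.34%, and sell the proceeds forward at 367.74.
Arbitrage profit = |1,870,386,930.00 − 1,811,603,083.33| = HUF 58,783,847.

HUF 58,783,847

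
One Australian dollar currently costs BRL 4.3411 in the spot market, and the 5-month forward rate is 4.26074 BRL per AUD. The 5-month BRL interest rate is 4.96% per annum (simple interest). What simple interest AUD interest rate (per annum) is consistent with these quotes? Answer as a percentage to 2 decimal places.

T = 5/12 years.
By CIP, F/S equals the BRL-to-AUD growth ratio: 4.26074/4.3411 = 0.9814886.
The BRL side grows by 1 + 0.0496×5/12 = 1.0206667.
So the AUD growth factor = 1.039917.
(1.039917 − 1)/T = 0.095801, i.e. 9.58%.

9.58%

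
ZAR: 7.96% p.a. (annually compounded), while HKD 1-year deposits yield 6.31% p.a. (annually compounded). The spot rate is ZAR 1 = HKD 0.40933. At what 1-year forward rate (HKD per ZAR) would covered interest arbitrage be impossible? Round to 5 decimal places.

0.40307

T = 1 year.
Growth of 1 HKD over T: (1 + 0.0631)^1 = 1.063100.
ZAR growth factor: (1 + 0.0796)^1 = 1.079600.
Forward (HKD per ZAR) = 0.40933 × 1.063100 / 1.079600 = 0.4030740.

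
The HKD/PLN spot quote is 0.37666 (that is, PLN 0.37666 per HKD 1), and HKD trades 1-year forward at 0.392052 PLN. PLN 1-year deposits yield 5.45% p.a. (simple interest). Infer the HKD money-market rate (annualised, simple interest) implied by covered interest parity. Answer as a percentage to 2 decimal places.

T = 1 year.
CIP gives F = S · g_PLN/g_HKD, so g_PLN/g_HKD = 0.392052/0.37666 = 1.0408644.
The PLN side grows by 1 + 0.0545×1 = 1.054500.
That pins the HKD growth at 1.0131003.
r = (1.0131003 − 1)/1 = 0.013100 → 1.31%.

1.31%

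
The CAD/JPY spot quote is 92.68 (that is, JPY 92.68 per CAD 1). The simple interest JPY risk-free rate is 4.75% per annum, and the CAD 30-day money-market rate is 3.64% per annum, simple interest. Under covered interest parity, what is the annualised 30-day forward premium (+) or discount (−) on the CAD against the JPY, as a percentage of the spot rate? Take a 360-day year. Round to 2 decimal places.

T = 30/360 years.
CIP forward (JPY per CAD) = 92.68 × 1.0039583/1.0030333 = 92.76547.
Annualised premium = (F − S)/S × (1/T) = (92.76547 − 92.68)/92.68 ÷ (30/360) = 1.11%.

+1.11%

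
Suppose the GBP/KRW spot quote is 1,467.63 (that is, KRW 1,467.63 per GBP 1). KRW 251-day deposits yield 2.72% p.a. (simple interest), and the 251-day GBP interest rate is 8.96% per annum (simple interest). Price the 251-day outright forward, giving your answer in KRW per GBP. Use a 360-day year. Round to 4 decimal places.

1407.5327

T = 251/360 years.
KRW growth factor: 1 + 0.0272×251/360 = 1.0189644444.
GBP growth factor: 1 + 0.0896×251/360 = 1.0624711111.
CIP: F = S · (grow KRW)/(grow GBP) = 1467.63 × 1.0189644444/1.0624711111 = 1407.532658 KRW per GBP.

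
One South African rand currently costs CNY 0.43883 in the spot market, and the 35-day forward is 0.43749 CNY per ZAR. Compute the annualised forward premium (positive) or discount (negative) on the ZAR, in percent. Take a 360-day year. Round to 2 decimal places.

T = 35/360 years.
ZAR trades forward at -0.30536% vs spot over the period.
Annualise by dividing by T: -0.0030536 / (35/360) = -0.031408 → -3.14%.

-3.14%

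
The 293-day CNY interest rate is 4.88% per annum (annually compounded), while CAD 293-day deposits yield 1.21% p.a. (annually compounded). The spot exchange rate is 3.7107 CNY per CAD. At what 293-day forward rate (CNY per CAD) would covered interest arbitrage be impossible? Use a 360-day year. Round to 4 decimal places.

3.8198

T = 293/360 years.
CNY accumulates by (1 + 0.0488)^(293/360) = 1.0395408.
CAD accumulates by (1 + 0.0121)^(293/360) = 1.009837.
So F = 3.7107 × 1.0395408 / 1.009837 = 3.819848 (CNY/CAD).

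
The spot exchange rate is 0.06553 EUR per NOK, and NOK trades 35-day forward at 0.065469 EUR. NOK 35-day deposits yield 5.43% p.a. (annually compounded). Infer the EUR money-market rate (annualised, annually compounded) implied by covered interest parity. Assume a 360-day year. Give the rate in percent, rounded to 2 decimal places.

4.42%

T = 35/360 years.
By CIP, F/S equals the EUR-to-NOK growth ratio: 0.065469/0.06553 = 0.9990691.
NOK growth factor: (1 + 0.0543)^(35/360) = 1.0051541.
That pins the EUR growth at 1.0042184.
r = 1.0042184^(360/35) − 1 = 0.044249 → 4.42%.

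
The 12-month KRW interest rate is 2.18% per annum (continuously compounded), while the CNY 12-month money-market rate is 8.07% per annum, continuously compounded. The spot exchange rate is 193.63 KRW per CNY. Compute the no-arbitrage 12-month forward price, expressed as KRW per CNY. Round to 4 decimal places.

T = 1 year.
KRW growth factor: e^(0.0218×1) = 1.022039356.
Growth of 1 CNY over T: e^(0.0807×1) = 1.084045634.
CIP: F = S · (grow KRW)/(grow CNY) = 193.63 × 1.022039356/1.084045634 = 182.554566 KRW per CNY.

182.5546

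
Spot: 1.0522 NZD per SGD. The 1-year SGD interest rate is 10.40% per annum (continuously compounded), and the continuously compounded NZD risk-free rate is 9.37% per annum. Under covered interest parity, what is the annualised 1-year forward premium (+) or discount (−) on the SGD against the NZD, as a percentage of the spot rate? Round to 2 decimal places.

T = 1 year.
F = S · g_NZD/g_SGD = 1.0522 × 1.0982302/1.1096005 = 1.0414179.
Annualised premium = (F − S)/S × (1/T) = (1.0414179 − 1.0522)/1.0522 ÷ 1 = -1.02%.

-1.02%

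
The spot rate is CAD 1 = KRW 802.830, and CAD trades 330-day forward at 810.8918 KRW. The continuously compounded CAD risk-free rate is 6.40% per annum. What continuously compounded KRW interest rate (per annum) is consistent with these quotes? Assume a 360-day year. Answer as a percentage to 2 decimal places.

T = 330/360 years.
CIP gives F = S · g_KRW/g_CAD, so g_KRW/g_CAD = 810.8918/802.83 = 1.0100417.
The CAD side grows by e^(0.0640×330/360) = 1.0604217.
Hence g_KRW = 1.0710701.
r = ln(1.0710701)/(330/360) = 0.074900 → 7.49%.

7.49%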